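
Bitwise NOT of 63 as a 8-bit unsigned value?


~0b111111 = 0b11000000 = 192 (8-bit unsigned)

192


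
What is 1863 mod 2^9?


1863 & 511 = 327

327


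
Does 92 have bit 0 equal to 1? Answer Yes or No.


0b1011100, bit 0 = 0. No

No


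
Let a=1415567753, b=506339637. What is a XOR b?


1415567753 ^ 506339637 = 1248983228

1248983228


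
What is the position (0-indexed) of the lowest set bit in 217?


0b11011001. Lowest set bit at position 0

0


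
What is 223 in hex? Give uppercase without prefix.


223 = DF hex

DF


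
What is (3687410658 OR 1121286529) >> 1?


Step 1: 3687410658 | 1121286529 = 3688725475
Step 2: 3688725475 >> 1 = 1844362737

1844362737


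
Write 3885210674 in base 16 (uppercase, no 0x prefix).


3885210674 = E7939C32 hex

E7939C32


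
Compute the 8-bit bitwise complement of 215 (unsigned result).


~0b11010111 = 0b101000 = 40 (8-bit unsigned)

40


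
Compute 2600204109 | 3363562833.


0b10011010111110111111011101001101 | 0b11001000011110111110010101010001 = 0b11011010111110111111011101011101 = 3673945949

3673945949


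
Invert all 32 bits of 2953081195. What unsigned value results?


2953081195 ^ 4294967295 = 1341886100

1341886100


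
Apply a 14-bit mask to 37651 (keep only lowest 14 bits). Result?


37651 & 16383 = 4883

4883


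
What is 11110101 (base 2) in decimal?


11110101 in decimal = 245

245


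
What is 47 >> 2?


0b101111 >> 2 = 0b1011 = 11

11


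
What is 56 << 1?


0b111000 << 1 = 0b1110000 = 112

112


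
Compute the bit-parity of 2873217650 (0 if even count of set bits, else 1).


0b10101011010000011101001001110010 has 15 ones => parity 1

1


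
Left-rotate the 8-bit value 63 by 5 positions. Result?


Rotate 0b111111 left by 5 (8-bit) = 0b11100111 = 231

231


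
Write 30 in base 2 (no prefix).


30 = 11110 in binary

11110


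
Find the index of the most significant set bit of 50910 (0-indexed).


0b1100011011011110. Highest set bit at position 15

15


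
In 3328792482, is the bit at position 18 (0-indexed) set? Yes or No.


0b11000110011010010101011110100010, bit 18 = 0. No

No


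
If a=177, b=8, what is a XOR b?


177 ^ 8 = 185

185


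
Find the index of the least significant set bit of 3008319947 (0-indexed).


0b10110011010011110101000111001011. Lowest set bit at position 0

0


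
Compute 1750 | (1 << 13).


1750 | (1 << 13) = 1750 | 8192 = 9942

9942


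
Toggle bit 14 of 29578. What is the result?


29578 ^ (1 << 14) = 29578 ^ 16384 = 13194

13194


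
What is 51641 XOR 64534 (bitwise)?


0b1100100110111001 ^ 0b1111110000010110 = 0b11010110101111 = 13743

13743


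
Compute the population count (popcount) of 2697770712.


0b10100000110011001011011011011000 has 15 set bits

15


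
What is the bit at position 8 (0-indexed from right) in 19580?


0b100110001111100, position 8 = 0

0


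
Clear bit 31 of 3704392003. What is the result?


3704392003 & ~(1 << 31) = 1556908355

1556908355


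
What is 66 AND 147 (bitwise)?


0b1000010 & 0b10010011 = 0b10 = 2

2


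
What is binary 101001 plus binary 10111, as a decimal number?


101001 + 10111 = 1000000 = 64

64


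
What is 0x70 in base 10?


70 hex = 112 decimal

112


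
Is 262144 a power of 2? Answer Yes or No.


0b1000000000000000000. Only one bit set => Yes

Yes


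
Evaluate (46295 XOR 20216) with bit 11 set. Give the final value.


Step 1: 46295 ^ 20216 = 64047
Step 2: 64047 | (1 << 11) = 64047 | 2048 = 64047

64047


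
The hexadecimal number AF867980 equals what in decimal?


AF867980 hex = 2944825728 decimal

2944825728


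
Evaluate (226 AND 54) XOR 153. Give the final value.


Step 1: 226 & 54 = 34
Step 2: 34 ^ 153 = 187

187


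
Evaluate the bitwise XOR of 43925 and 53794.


0b1010101110010101 ^ 0b1101001000100010 = 0b111100110110111 = 31159

31159


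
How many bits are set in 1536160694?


0b1011011100011111111001110110110 has 21 set bits

21


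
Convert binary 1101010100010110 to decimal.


1101010100010110 in decimal = 54550

54550


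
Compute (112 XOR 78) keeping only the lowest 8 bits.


Step 1: 112 ^ 78 = 62
Step 2: 62 & 255 = 62

62


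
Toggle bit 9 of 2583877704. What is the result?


2583877704 ^ (1 << 9) = 2583877704 ^ 512 = 2583878216

2583878216


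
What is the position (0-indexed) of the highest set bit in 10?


0b1010. Highest set bit at position 3

3


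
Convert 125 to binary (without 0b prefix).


125 = 1111101 in binary

1111101


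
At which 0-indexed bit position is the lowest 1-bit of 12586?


0b11000100101010. Lowest set bit at position 1

1


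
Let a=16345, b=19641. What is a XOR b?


16345 ^ 19641 = 29536

29536


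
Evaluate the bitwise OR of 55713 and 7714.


0b1101100110100001 | 0b1111000100010 = 0b1101111110100011 = 57251

57251


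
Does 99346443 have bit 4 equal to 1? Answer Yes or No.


0b101111010111110100000001011, bit 4 = 0. No

No


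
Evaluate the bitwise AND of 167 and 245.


0b10100111 & 0b11110101 = 0b10100101 = 165

165


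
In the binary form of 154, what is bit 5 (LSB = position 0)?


0b10011010, position 5 = 0

0


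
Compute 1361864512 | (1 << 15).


1361864512 | (1 << 15) = 1361864512 | 32768 = 1361897280

1361897280


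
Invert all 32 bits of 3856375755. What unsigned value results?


3856375755 ^ 4294967295 = 438591540

438591540


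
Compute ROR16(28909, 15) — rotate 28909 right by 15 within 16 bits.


Rotate 0b111000011101101 right by 15 (16-bit) = 0b1110000111011010 = 57818

57818


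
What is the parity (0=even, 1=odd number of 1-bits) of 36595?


0b1000111011110011 has 10 ones => parity 0

0


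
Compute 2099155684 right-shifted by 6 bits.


0b1111101000111101001001011100100 >> 6 = 0b1111101000111101001001011 = 32799307

32799307


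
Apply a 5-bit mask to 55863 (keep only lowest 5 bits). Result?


55863 & 31 = 23

23


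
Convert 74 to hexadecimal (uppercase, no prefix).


74 = 4A hex

4A


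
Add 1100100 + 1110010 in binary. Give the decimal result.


1100100 + 1110010 = 11010110 = 214

214


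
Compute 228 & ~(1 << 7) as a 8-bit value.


228 & ~(1 << 7) = 100

100


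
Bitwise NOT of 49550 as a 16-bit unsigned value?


~0b1100000110001110 = 0b11111001110001 = 15985 (16-bit unsigned)

15985


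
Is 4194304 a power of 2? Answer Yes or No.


0b10000000000000000000000. Only one bit set => Yes

Yes


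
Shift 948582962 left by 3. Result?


0b111000100010100011101000110010 << 3 = 0b111000100010100011101000110010000 = 7588663696

7588663696


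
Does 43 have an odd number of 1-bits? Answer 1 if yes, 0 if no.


0b101011 has 4 ones => parity 0

0


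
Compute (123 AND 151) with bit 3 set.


Step 1: 123 & 151 = 19
Step 2: 19 | (1 << 3) = 19 | 8 = 27

27


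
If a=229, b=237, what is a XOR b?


229 ^ 237 = 8

8


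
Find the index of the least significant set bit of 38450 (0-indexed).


0b1001011000110010. Lowest set bit at position 1

1


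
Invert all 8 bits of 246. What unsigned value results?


246 ^ 255 = 9

9


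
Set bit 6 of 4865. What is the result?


4865 | (1 << 6) = 4865 | 64 = 4929

4929


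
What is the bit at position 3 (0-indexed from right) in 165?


0b10100101, position 3 = 0

0


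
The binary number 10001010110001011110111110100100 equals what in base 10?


10001010110001011110111110100100 in decimal = 2328227748

2328227748


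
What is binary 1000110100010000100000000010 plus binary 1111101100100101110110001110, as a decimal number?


1000110100010000100000000010 + 1111101100100101110110001110 = 11000100000110110010110010000 = 411264400

411264400


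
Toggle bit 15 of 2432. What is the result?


2432 ^ (1 << 15) = 2432 ^ 32768 = 35200

35200


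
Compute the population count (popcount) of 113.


0b1110001 has 4 set bits

4


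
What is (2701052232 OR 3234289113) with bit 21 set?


Step 1: 2701052232 | 3234289113 = 3774864857
Step 2: 3774864857 | (1 << 21) = 3774864857 | 2097152 = 3774864857

3774864857


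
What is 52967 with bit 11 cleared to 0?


52967 & ~(1 << 11) = 50919

50919


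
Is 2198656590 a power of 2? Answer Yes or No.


0b10000011000011001101011001001110. Multiple bits set => No

No


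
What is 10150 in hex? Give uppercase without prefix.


10150 = 27A6 hex

27A6


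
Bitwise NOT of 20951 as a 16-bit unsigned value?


~0b101000111010111 = 0b1010111000101000 = 44584 (16-bit unsigned)

44584


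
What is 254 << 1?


0b11111110 << 1 = 0b111111100 = 508

508


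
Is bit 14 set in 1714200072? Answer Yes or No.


0b1100110001011001001111000001000, bit 14 = 0. No

No


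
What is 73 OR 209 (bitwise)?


0b1001001 | 0b11010001 = 0b11011001 = 217

217


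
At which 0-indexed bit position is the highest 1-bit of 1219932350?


0b1001000101101101011000010111110. Highest set bit at position 30

30


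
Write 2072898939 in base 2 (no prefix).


2072898939 = 1111011100011011110110101111011 in binary

1111011100011011110110101111011


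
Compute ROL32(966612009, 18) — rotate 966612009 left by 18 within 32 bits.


Rotate 0b111001100111010101010000101001 left by 18 (32-bit) = 0b1010000101001001110011001110101 = 1352984181

1352984181


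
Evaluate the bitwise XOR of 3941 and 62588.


0b111101100101 ^ 0b1111010001111100 = 0b1111101100011001 = 64281

64281


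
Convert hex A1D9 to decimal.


A1D9 hex = 41433 decimal

41433


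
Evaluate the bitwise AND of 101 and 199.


0b1100101 & 0b11000111 = 0b1000101 = 69

69


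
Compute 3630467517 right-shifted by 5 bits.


0b11011000011001001000100110111101 >> 5 = 0b110110000110010010001001101 = 113452109

113452109


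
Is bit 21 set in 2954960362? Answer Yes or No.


0b10110000001000010001110111101010, bit 21 = 1. Yes

Yes


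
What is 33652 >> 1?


0b1000001101110100 >> 1 = 0b100000110111010 = 16826

16826


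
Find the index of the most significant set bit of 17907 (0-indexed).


0b100010111110011. Highest set bit at position 14

14


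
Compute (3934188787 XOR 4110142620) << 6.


Step 1: 3934188787 ^ 4110142620 = 512047215
Step 2: 512047215 << 6 = 32771021760

32771021760


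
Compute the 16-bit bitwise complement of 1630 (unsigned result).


~0b11001011110 = 0b1111100110100001 = 63905 (16-bit unsigned)

63905


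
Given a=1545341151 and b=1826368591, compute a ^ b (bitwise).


1545341151 ^ 1826368591 = 817898640

817898640


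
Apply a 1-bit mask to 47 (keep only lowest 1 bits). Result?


47 & 1 = 1

1


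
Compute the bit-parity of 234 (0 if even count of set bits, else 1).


0b11101010 has 5 ones => parity 1

1


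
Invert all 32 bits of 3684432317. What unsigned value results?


3684432317 ^ 4294967295 = 610534978

610534978


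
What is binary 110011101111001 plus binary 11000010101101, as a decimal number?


110011101111001 + 11000010101101 = 1001100000100110 = 38950

38950


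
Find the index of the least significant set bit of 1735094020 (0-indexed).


0b1100111011010110110111100000100. Lowest set bit at position 2

2


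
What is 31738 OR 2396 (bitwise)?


0b111101111111010 | 0b100101011100 = 0b111101111111110 = 31742

31742


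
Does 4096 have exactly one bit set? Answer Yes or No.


0b1000000000000. Only one bit set => Yes

Yes


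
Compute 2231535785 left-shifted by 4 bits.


0b10000101000000101000100010101001 << 4 = 0b100001010000001010001000101010010000 = 35704572560

35704572560


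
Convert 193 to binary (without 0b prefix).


193 = 11000001 in binary

11000001


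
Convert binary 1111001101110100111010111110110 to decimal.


1111001101110100111010111110110 in decimal = 2042263030

2042263030


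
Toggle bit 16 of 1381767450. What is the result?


1381767450 ^ (1 << 16) = 1381767450 ^ 65536 = 1381832986

1381832986


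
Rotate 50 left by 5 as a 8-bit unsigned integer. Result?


Rotate 0b110010 left by 5 (8-bit) = 0b1000110 = 70

70


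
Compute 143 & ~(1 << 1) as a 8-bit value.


143 & ~(1 << 1) = 141

141


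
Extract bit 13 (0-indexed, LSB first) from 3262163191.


0b11000010011100001010100011110111, position 13 = 1

1


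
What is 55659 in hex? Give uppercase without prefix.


55659 = D96B hex

D96B


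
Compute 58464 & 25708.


0b1110010001100000 & 0b110010001101100 = 0b110010001100000 = 25696

25696


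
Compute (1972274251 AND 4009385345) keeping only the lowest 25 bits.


Step 1: 1972274251 & 4009385345 = 1686766593
Step 2: 1686766593 & 33554431 = 9044993

9044993


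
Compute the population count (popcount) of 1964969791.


0b1110101000111110000111100111111 has 20 set bits

20


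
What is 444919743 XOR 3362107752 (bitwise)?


0b11010100001001110111110111111 ^ 0b11001000011001011011000101101000 = 0b11010010111000010101111011010111 = 3537985239

3537985239


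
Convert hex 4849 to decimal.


4849 hex = 18505 decimal

18505


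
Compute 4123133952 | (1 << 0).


4123133952 | (1 << 0) = 4123133952 | 1 = 4123133953

4123133953


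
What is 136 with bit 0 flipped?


136 ^ (1 << 0) = 136 ^ 1 = 137

137


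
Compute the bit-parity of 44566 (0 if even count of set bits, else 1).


0b1010111000010110 has 8 ones => parity 0

0


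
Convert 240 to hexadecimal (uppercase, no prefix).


240 = F0 hex

F0


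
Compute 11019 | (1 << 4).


11019 | (1 << 4) = 11019 | 16 = 11035

11035


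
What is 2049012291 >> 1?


0b1111010001000010111001001000011 >> 1 = 0b111101000100001011100100100001 = 1024506145

1024506145


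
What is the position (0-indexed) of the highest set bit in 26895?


0b110100100001111. Highest set bit at position 14

14


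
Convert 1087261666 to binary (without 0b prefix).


1087261666 = 1000000110011100100101111100010 in binary

1000000110011100100101111100010


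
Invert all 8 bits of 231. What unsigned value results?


231 ^ 255 = 24

24


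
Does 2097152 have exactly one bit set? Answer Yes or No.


0b1000000000000000000000. Only one bit set => Yes

Yes


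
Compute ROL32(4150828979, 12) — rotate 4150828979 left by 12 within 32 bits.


Rotate 0b11110111011010001001111110110011 left by 12 (32-bit) = 0b10001001111110110011111101110110 = 2314944374

2314944374


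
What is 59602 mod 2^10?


59602 & 1023 = 210

210


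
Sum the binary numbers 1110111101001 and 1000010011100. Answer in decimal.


1110111101001 + 1000010011100 = 10111010000101 = 11909

11909


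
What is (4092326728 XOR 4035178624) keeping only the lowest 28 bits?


Step 1: 4092326728 ^ 4035178624 = 57148360
Step 2: 57148360 & 268435455 = 57148360

57148360


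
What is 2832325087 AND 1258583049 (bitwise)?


0b10101000110100011101100111011111 & 0b1001011000001000111010000001001 = 0b1000000000000101000000001001 = 134238217

134238217


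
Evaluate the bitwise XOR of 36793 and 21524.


0b1000111110111001 ^ 0b101010000010100 = 0b1101101110101101 = 56237

56237


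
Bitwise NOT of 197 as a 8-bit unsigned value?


~0b11000101 = 0b111010 = 58 (8-bit unsigned)

58


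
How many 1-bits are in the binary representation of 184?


0b10111000 has 4 set bits

4


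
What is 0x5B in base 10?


5B hex = 91 decimal

91


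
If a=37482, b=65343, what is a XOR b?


37482 ^ 65343 = 27989

27989


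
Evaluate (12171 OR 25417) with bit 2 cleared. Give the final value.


Step 1: 12171 | 25417 = 28619
Step 2: 28619 & ~(1 << 2) = 28619

28619


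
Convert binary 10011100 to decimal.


10011100 in decimal = 156

156


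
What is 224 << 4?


0b11100000 << 4 = 0b111000000000 = 3584

3584


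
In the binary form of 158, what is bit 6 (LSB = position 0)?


0b10011110, position 6 = 0

0


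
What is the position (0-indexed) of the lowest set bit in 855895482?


0b110011000000111110110110111010. Lowest set bit at position 1

1


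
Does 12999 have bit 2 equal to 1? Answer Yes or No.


0b11001011000111, bit 2 = 1. Yes

Yes


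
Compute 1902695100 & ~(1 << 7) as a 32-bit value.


1902695100 & ~(1 << 7) = 1902694972

1902694972


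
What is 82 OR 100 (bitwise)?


0b1010010 | 0b1100100 = 0b1110110 = 118

118


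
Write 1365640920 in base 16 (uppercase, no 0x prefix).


1365640920 = 516606D8 hex

516606D8


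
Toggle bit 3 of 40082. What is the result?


40082 ^ (1 << 3) = 40082 ^ 8 = 40090

40090


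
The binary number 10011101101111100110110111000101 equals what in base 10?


10011101101111100110110111000101 in decimal = 2646502853

2646502853


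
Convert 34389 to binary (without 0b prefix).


34389 = 1000011001010101 in binary

1000011001010101


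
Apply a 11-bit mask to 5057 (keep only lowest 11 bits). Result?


5057 & 2047 = 961

961


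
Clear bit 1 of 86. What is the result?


86 & ~(1 << 1) = 84

84


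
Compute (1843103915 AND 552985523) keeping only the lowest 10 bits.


Step 1: 1843103915 & 552985523 = 550600867
Step 2: 550600867 & 1023 = 163

163


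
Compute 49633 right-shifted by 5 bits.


0b1100000111100001 >> 5 = 0b11000001111 = 1551

1551


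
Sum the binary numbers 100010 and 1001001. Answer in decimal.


100010 + 1001001 = 1101011 = 107

107


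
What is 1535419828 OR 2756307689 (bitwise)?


0b1011011100001001010010110110100 | 0b10100100010010011110101011101001 = 0b11111111110011011110111111111101 = 4291686397

4291686397


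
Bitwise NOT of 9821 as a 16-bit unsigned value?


~0b10011001011101 = 0b1101100110100010 = 55714 (16-bit unsigned)

55714


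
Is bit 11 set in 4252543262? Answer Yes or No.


0b11111101011110001010100100011110, bit 11 = 1. Yes

Yes


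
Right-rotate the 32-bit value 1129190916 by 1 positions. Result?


Rotate 0b1000011010011100001011000000100 right by 1 (32-bit) = 0b100001101001110000101100000010 = 564595458

564595458


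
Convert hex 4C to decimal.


4C hex = 76 decimal

76


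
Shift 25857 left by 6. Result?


0b110010100000001 << 6 = 0b110010100000001000000 = 1654848

1654848


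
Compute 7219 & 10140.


0b1110000110011 & 0b10011110011100 = 0b10000010000 = 1040

1040


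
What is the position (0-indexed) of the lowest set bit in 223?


0b11011111. Lowest set bit at position 0

0


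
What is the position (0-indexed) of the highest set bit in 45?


0b101101. Highest set bit at position 5

5


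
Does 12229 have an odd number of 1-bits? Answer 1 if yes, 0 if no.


0b10111111000101 has 9 ones => parity 1

1


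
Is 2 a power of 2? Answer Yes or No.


0b10. Only one bit set => Yes

Yes


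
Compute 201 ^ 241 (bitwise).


0b11001001 ^ 0b11110001 = 0b111000 = 56

56


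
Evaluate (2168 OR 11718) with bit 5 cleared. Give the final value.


Step 1: 2168 | 11718 = 11774
Step 2: 11774 & ~(1 << 5) = 11742

11742


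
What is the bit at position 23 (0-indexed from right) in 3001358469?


0b10110010111001010001100010000101, position 23 = 1

1


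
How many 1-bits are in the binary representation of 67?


0b1000011 has 3 set bits

3


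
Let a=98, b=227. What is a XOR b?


98 ^ 227 = 129

129


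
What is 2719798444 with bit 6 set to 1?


2719798444 | (1 << 6) = 2719798444 | 64 = 2719798508

2719798508


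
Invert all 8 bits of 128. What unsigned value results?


128 ^ 255 = 127

127


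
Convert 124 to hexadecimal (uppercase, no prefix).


124 = 7C hex

7C


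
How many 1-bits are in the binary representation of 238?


0b11101110 has 6 set bits

6


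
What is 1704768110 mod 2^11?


1704768110 & 2047 = 622

622


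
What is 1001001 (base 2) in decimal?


1001001 in decimal = 73

73


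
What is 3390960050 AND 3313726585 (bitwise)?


0b11001010000111011111000110110010 & 0b11000101100000110111010001111001 = 0b11000000000000010111000000110000 = 3221319728

3221319728


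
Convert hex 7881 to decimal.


7881 hex = 30849 decimal

30849


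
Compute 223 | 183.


0b11011111 | 0b10110111 = 0b11111111 = 255

255


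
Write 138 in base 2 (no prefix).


138 = 10001010 in binary

10001010


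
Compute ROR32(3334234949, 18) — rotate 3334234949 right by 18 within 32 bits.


Rotate 0b11000110101111000110001101000101 right by 18 (32-bit) = 0b11000110100010111000110101111 = 416379311

416379311


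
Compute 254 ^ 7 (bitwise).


0b11111110 ^ 0b111 = 0b11111001 = 249

249


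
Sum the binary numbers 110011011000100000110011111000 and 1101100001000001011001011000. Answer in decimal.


110011011000100000110011111000 + 1101100001000001011001011000 = 1000000111001100010001101010000 = 1088824144

1088824144


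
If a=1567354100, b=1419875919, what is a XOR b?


1567354100 ^ 1419875919 = 164264635

164264635


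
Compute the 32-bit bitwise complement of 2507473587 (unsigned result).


~0b10010101011101010000001010110011 = 0b1101010100010101111110101001100 = 1787493708 (32-bit unsigned)

1787493708


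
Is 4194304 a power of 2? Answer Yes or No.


0b10000000000000000000000. Only one bit set => Yes

Yes


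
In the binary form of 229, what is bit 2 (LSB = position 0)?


0b11100101, position 2 = 1

1


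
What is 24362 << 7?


0b101111100101010 << 7 = 0b1011111001010100000000 = 3118336

3118336


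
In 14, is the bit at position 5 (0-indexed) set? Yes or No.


0b1110, bit 5 = 0. No

No


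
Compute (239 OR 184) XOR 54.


Step 1: 239 | 184 = 255
Step 2: 255 ^ 54 = 201

201


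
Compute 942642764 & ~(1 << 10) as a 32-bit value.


942642764 & ~(1 << 10) = 942641740

942641740


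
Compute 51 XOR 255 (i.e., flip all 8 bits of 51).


51 ^ 255 = 204

204


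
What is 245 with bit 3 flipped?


245 ^ (1 << 3) = 245 ^ 8 = 253

253


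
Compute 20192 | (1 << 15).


20192 | (1 << 15) = 20192 | 32768 = 52960

52960


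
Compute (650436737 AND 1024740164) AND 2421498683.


Step 1: 650436737 & 1024740164 = 604258304
Step 2: 604258304 & 2421498683 = 262144

262144


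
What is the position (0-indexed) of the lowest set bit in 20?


0b10100. Lowest set bit at position 2

2


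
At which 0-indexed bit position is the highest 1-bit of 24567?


0b101111111110111. Highest set bit at position 14

14


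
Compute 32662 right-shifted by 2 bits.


0b111111110010110 >> 2 = 0b1111111100101 = 8165

8165


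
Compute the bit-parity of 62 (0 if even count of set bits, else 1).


0b111110 has 5 ones => parity 1

1


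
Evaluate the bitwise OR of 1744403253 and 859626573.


0b1100111111110010111101100110101 | 0b110011001111001101110001001101 = 0b1110111111111011111111101111101 = 2013134717

2013134717


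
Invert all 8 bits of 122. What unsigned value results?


122 ^ 255 = 133

133


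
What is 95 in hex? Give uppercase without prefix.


95 = 5F hex

5F


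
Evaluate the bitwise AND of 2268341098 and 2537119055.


0b10000111001101000010001101101010 & 0b10010111001110010101110101001111 = 0b10000111001100000000000101001010 = 2268070218

2268070218


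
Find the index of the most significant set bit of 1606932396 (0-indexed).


0b1011111110001111101011110101100. Highest set bit at position 30

30


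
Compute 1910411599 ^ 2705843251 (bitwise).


0b1110001110111101001000101001111 ^ 0b10100001010001111110010000110011 = 0b11010000100110010111010101111100 = 3499718012

3499718012


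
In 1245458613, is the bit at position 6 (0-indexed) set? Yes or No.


0b1001010001111000011000010110101, bit 6 = 0. No

No


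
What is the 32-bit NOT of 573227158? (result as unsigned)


~0b100010001010101100000010010110 = 0b11011101110101010011111101101001 = 3721740137 (32-bit unsigned)

3721740137


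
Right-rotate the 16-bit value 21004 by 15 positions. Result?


Rotate 0b101001000001100 right by 15 (16-bit) = 0b1010010000011000 = 42008

42008


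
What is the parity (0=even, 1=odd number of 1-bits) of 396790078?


0b10111101001101000100100111110 has 16 ones => parity 0

0


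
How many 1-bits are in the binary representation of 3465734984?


0b11001110100100101110101101001000 has 16 set bits

16


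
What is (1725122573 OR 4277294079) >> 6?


Step 1: 1725122573 | 4277294079 = 4277361663
Step 2: 4277361663 >> 6 = 66833775

66833775


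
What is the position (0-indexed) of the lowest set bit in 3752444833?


0b11011111101010011100001110100001. Lowest set bit at position 0

0


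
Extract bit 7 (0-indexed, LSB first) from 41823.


0b1010001101011111, position 7 = 0

0


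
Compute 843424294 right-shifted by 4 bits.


0b110010010001011010001000100110 >> 4 = 0b11001001000101101000100010 = 52714018

52714018


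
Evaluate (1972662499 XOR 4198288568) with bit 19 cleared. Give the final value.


Step 1: 1972662499 ^ 4198288568 = 2410200155
Step 2: 2410200155 & ~(1 << 19) = 2409675867

2409675867


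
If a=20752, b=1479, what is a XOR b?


20752 ^ 1479 = 21719

21719


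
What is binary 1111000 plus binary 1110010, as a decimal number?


1111000 + 1110010 = 11101010 = 234

234


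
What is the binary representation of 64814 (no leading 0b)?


64814 = 1111110100101110 in binary

1111110100101110


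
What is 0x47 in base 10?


47 hex = 71 decimal

71


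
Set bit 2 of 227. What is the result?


227 | (1 << 2) = 227 | 4 = 231

231


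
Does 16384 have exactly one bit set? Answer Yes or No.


0b100000000000000. Only one bit set => Yes

Yes


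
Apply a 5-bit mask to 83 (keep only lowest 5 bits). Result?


83 & 31 = 19

19


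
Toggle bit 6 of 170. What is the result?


170 ^ (1 << 6) = 170 ^ 64 = 234

234


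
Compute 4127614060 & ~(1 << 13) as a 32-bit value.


4127614060 & ~(1 << 13) = 4127605868

4127605868


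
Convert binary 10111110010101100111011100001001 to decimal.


10111110010101100111011100001001 in decimal = 3193337609

3193337609


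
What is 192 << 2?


0b11000000 << 2 = 0b1100000000 = 768

768


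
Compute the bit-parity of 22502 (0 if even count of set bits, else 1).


0b101011111100110 has 10 ones => parity 0

0


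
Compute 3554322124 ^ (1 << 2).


3554322124 ^ (1 << 2) = 3554322124 ^ 4 = 3554322120

3554322120


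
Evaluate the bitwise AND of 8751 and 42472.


0b10001000101111 & 0b1010010111101000 = 0b10000000101000 = 8232

8232


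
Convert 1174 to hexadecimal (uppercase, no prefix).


1174 = 496 hex

496


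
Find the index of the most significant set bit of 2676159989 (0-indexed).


0b10011111100000101111010111110101. Highest set bit at position 31

31


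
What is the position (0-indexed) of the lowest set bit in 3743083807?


0b11011111000110101110110100011111. Lowest set bit at position 0

0


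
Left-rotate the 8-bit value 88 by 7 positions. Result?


Rotate 0b1011000 left by 7 (8-bit) = 0b101100 = 44

44


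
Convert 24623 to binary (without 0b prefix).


24623 = 110000000101111 in binary

110000000101111


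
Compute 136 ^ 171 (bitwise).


0b10001000 ^ 0b10101011 = 0b100011 = 35

35


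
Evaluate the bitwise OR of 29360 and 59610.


0b111001010110000 | 0b1110100011011010 = 0b1111101011111010 = 64250

64250


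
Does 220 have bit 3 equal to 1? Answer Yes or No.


0b11011100, bit 3 = 1. Yes

Yes


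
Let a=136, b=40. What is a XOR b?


136 ^ 40 = 160

160


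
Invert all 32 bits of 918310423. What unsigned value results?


918310423 ^ 4294967295 = 3376656872

3376656872


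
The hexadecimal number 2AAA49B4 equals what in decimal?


2AAA49B4 hex = 715803060 decimal

715803060


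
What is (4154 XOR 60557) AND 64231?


Step 1: 4154 ^ 60557 = 64695
Step 2: 64695 & 64231 = 63655

63655


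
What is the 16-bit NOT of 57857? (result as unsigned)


~0b1110001000000001 = 0b1110111111110 = 7678 (16-bit unsigned)

7678


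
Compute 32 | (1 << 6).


32 | (1 << 6) = 32 | 64 = 96

96


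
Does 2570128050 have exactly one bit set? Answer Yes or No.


0b10011001001100010000101010110010. Multiple bits set => No

No


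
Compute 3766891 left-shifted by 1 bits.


0b1110010111101001101011 << 1 = 0b11100101111010011010110 = 7533782

7533782


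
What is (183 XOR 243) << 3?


Step 1: 183 ^ 243 = 68
Step 2: 68 << 3 = 544

544


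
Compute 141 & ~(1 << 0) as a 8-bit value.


141 & ~(1 << 0) = 140

140


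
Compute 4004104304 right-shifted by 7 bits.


0b11101110101010011100100001110000 >> 7 = 0b1110111010101001110010000 = 31282064

31282064


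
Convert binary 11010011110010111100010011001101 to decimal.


11010011110010111100010011001101 in decimal = 3553346765

3553346765


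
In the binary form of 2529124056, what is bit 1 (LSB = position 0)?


0b10010110101111110101111011011000, position 1 = 0

0


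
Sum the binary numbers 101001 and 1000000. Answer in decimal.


101001 + 1000000 = 1101001 = 105

105


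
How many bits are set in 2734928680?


0b10100011000000111011001100101000 has 13 set bits

13


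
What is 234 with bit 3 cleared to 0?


234 & ~(1 << 3) = 226

226


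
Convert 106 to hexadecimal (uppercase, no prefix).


106 = 6A hex

6A


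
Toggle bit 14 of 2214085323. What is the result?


2214085323 ^ (1 << 14) = 2214085323 ^ 16384 = 2214068939

2214068939


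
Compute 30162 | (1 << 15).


30162 | (1 << 15) = 30162 | 32768 = 62930

62930


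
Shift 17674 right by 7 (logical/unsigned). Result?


0b100010100001010 >> 7 = 0b10001010 = 138

138


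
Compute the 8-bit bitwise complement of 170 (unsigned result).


~0b10101010 = 0b1010101 = 85 (8-bit unsigned)

85


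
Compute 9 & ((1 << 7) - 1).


9 & 127 = 9

9


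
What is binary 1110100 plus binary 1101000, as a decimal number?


1110100 + 1101000 = 11011100 = 220

220


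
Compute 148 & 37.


0b10010100 & 0b100101 = 0b100 = 4

4


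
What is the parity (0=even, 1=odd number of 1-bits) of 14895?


0b11101000101111 has 9 ones => parity 1

1


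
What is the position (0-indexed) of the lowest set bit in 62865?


0b1111010110010001. Lowest set bit at position 0

0


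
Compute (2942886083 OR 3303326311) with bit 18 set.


Step 1: 2942886083 | 3303326311 = 4025279207
Step 2: 4025279207 | (1 << 18) = 4025279207 | 262144 = 4025279207

4025279207


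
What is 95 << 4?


0b1011111 << 4 = 0b10111110000 = 1520

1520


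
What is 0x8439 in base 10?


8439 hex = 33849 decimal

33849


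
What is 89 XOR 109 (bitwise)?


0b1011001 ^ 0b1101101 = 0b110100 = 52

52


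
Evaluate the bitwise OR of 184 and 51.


0b10111000 | 0b110011 = 0b10111011 = 187

187


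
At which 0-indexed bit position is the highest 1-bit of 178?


0b10110010. Highest set bit at position 7

7


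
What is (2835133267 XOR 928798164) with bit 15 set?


Step 1: 2835133267 ^ 928798164 = 2678122119
Step 2: 2678122119 | (1 << 15) = 2678122119 | 32768 = 2678122119

2678122119


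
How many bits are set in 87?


0b1010111 has 5 set bits

5


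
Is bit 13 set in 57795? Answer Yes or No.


0b1110000111000011, bit 13 = 1. Yes

Yes


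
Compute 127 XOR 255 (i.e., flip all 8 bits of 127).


127 ^ 255 = 128

128


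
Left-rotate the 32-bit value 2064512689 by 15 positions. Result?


Rotate 0b1111011000011011111011010110001 left by 15 (32-bit) = 0b11111011010110001011110110000110 = 4216896902

4216896902


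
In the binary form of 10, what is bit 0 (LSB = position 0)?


0b1010, position 0 = 0

0


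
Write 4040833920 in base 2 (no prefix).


4040833920 = 11110000110110100011101110000000 in binary

11110000110110100011101110000000


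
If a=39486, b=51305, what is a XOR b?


39486 ^ 51305 = 21079

21079


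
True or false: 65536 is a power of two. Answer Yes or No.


0b10000000000000000. Only one bit set => Yes

Yes


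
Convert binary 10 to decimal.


10 in decimal = 2

2


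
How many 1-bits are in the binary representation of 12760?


0b11000111011000 has 7 set bits

7


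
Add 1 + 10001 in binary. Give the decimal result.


1 + 10001 = 10010 = 18

18


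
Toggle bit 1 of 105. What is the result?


105 ^ (1 << 1) = 105 ^ 2 = 107

107


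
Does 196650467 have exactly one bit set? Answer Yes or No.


0b1011101110001010010111100011. Multiple bits set => No

No


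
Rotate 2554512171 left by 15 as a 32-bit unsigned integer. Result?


Rotate 0b10011000010000101100001100101011 left by 15 (32-bit) = 0b1100001100101011100110000100001 = 1637207073

1637207073


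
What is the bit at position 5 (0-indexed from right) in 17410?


0b100010000000010, position 5 = 0

0


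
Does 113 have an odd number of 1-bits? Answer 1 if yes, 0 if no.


0b1110001 has 4 ones => parity 0

0


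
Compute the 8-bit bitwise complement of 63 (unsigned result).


~0b111111 = 0b11000000 = 192 (8-bit unsigned)

192


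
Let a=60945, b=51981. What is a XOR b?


60945 ^ 51981 = 9500

9500


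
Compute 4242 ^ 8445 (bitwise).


0b1000010010010 ^ 0b10000011111101 = 0b11000001101111 = 12399

12399


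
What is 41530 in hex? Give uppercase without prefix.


41530 = A23A hex

A23A


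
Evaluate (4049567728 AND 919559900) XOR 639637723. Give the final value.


Step 1: 4049567728 & 919559900 = 810507984
Step 2: 810507984 ^ 639637723 = 376391179

376391179


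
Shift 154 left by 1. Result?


0b10011010 << 1 = 0b100110100 = 308

308


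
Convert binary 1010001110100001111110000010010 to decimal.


1010001110100001111110000010010 in decimal = 1372650514

1372650514


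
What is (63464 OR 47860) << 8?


Step 1: 63464 | 47860 = 65532
Step 2: 65532 << 8 = 16776192

16776192


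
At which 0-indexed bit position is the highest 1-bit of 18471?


0b100100000100111. Highest set bit at position 14

14


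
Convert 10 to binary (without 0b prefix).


10 = 1010 in binary

1010


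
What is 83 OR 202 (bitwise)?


0b1010011 | 0b11001010 = 0b11011011 = 219

219


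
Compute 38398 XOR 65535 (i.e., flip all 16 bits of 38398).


38398 ^ 65535 = 27137

27137


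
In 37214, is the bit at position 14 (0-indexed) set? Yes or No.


0b1001000101011110, bit 14 = 0. No

No


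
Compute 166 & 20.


0b10100110 & 0b10100 = 0b100 = 4

4


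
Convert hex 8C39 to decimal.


8C39 hex = 35897 decimal

35897


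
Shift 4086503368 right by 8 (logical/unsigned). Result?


0b11110011100100110001011111001000 >> 8 = 0b111100111001001100010111 = 15962903

15962903


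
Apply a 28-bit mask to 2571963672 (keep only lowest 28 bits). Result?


2571963672 & 268435455 = 156044568

156044568


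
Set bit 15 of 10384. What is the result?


10384 | (1 << 15) = 10384 | 32768 = 43152

43152


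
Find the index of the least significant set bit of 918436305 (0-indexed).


0b110110101111100011100111010001. Lowest set bit at position 0

0


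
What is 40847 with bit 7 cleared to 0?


40847 & ~(1 << 7) = 40719

40719


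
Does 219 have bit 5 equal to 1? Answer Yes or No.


0b11011011, bit 5 = 0. No

No


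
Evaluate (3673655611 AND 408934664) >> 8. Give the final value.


Step 1: 3673655611 & 408934664 = 408389896
Step 2: 408389896 >> 8 = 1595273

1595273


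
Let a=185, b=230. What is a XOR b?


185 ^ 230 = 95

95


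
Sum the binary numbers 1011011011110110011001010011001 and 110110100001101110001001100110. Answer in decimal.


1011011011110110011001010011001 + 110110100001101110001001100110 = 10010010000000100001010011111111 = 2449609983

2449609983


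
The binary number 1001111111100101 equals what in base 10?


1001111111100101 in decimal = 40933

40933


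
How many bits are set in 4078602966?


0b11110011000110101000101011010110 has 17 set bits

17


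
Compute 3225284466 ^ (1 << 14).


3225284466 ^ (1 << 14) = 3225284466 ^ 16384 = 3225268082

3225268082


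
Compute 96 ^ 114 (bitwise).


0b1100000 ^ 0b1110010 = 0b10010 = 18

18


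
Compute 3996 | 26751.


0b111110011100 | 0b110100001111111 = 0b110111111111111 = 28671

28671


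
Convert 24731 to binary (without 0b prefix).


24731 = 110000010011011 in binary

110000010011011


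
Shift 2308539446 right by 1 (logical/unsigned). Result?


0b10001001100110011000010000110110 >> 1 = 0b1000100110011001100001000011011 = 1154269723

1154269723


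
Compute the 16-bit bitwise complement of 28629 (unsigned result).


~0b110111111010101 = 0b1001000000101010 = 36906 (16-bit unsigned)

36906


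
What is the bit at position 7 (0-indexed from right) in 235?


0b11101011, position 7 = 1

1


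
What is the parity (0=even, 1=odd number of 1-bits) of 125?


0b1111101 has 6 ones => parity 0

0


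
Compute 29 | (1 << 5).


29 | (1 << 5) = 29 | 32 = 61

61


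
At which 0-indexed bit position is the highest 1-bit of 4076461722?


0b11110010111110011101111010011010. Highest set bit at position 31

31


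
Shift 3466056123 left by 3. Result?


0b11001110100101111101000110111011 << 3 = 0b11001110100101111101000110111011000 = 27728448984

27728448984


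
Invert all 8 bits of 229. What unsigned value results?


229 ^ 255 = 26

26


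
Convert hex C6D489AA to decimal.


C6D489AA hex = 3335817642 decimal

3335817642


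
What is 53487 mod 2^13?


53487 & 8191 = 4335

4335


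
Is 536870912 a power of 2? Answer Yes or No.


0b100000000000000000000000000000. Only one bit set => Yes

Yes


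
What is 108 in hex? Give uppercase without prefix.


108 = 6C hex

6C


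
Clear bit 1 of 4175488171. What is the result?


4175488171 & ~(1 << 1) = 4175488169

4175488169


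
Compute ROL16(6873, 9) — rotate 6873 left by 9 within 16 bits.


Rotate 0b1101011011001 left by 9 (16-bit) = 0b1011001000110101 = 45621

45621


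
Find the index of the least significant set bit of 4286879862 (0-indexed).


0b11111111100001001001100001110110. Lowest set bit at position 1

1


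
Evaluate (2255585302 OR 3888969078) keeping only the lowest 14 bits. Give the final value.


Step 1: 2255585302 | 3888969078 = 3892180342
Step 2: 3892180342 & 16383 = 13686

13686


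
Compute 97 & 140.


0b1100001 & 0b10001100 = 0b0 = 0

0


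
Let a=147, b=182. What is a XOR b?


147 ^ 182 = 37

37


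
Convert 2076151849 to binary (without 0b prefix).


2076151849 = 1111011101111111001000000101001 in binary

1111011101111111001000000101001


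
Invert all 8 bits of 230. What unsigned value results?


230 ^ 255 = 25

25


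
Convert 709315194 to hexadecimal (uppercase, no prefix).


709315194 = 2A474A7A hex

2A474A7A
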